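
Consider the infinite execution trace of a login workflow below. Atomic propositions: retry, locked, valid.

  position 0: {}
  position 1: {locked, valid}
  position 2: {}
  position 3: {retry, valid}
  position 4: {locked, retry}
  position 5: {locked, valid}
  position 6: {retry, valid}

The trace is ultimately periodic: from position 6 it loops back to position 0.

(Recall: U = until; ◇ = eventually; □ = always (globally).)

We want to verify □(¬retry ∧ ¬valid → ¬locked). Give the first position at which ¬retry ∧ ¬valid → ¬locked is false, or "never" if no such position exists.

¬retry ∧ ¬valid → ¬locked holds at every position 0..6, and those are all the positions the trace ever visits, so the invariant □(¬retry ∧ ¬valid → ¬locked) is never violated.

never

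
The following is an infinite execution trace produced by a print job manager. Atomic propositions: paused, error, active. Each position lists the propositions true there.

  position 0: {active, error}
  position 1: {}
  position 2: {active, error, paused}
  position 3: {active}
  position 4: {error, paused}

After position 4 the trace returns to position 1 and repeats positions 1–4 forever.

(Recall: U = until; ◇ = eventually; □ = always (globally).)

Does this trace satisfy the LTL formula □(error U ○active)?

Violated

error U ○active must hold at every position from 0 onward. It fails at position 3, so □(error U ○active) is false.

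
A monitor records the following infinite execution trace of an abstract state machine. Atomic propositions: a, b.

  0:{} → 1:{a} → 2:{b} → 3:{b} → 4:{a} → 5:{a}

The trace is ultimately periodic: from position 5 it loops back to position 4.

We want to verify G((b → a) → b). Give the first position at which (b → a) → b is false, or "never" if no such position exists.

At position 0 the labels are {}, so (b → a) → b is false there. This is the first violation.

0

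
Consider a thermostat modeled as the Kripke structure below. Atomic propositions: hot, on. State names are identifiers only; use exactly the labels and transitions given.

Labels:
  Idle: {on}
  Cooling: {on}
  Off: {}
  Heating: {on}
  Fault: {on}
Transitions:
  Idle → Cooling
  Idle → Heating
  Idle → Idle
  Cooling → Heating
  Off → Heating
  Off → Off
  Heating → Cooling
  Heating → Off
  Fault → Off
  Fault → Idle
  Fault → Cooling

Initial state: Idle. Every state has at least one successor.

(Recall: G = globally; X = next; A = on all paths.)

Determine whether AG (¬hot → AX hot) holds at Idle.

No

States satisfying ¬hot → AX hot: ∅.
States satisfying AG (¬hot → AX hot): ∅.
Cooling is reachable from Idle and violates ¬hot → AX hot, so AG fails at Idle.
Idle ∉ Sat(AG (¬hot → AX hot)).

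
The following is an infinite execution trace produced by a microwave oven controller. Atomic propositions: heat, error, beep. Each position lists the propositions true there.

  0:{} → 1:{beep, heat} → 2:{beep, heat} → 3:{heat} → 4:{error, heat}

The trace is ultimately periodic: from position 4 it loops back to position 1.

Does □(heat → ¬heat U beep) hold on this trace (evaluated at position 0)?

Violated

heat → ¬heat U beep must hold at every position from 0 onward. It fails at position 3, so □(heat → ¬heat U beep) is false.
Positions where heat holds: 1, 2, 3, 4.
Check ¬heat U beep at each: 1→ok, 2→ok, 3→fails, 4→fails.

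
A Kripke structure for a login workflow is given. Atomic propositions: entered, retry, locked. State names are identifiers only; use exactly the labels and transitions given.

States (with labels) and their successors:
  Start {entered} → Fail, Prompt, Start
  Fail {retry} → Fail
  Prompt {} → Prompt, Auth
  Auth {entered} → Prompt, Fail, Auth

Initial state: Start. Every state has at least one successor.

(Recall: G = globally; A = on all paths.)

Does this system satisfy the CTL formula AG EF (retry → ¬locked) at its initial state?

Holds

States satisfying EF (retry → ¬locked): {Start, Fail, Prompt, Auth}.
States satisfying AG EF (retry → ¬locked): {Start, Fail, Prompt, Auth}.
Every state reachable from Start satisfies EF (retry → ¬locked).
Start ∈ Sat(AG EF (retry → ¬locked)).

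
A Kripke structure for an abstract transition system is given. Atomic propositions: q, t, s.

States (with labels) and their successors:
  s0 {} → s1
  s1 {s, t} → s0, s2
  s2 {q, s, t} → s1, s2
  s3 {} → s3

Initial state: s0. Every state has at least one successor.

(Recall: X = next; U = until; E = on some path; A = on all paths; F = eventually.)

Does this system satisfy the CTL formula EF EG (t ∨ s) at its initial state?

States satisfying EG (t ∨ s): {s1, s2}.
States satisfying EF EG (t ∨ s): {s0, s1, s2}.
Some path from s0 reaches a state where EG (t ∨ s) holds.
s0 ∈ Sat(EF EG (t ∨ s)).

Yes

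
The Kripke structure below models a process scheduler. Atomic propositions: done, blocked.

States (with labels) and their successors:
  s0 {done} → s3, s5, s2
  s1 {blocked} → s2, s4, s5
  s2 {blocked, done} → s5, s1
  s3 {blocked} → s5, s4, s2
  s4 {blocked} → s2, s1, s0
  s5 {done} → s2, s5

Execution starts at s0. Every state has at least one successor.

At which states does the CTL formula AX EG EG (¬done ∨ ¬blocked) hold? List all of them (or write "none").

States satisfying EG EG (¬done ∨ ¬blocked): {s0, s1, s3, s4, s5}.
States satisfying AX EG EG (¬done ∨ ¬blocked): {s2}.

{s2}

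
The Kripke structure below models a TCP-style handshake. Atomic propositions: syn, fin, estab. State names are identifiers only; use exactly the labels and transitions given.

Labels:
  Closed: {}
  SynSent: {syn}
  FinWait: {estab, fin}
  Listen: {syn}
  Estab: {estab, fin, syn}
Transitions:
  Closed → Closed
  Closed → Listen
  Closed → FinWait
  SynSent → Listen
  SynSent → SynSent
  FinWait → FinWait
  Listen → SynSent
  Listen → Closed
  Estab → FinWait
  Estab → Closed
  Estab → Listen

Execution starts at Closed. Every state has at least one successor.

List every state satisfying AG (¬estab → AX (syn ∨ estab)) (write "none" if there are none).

{FinWait}

States satisfying ¬estab → AX (syn ∨ estab): {SynSent, FinWait, Estab}.
States satisfying AG (¬estab → AX (syn ∨ estab)): {FinWait}.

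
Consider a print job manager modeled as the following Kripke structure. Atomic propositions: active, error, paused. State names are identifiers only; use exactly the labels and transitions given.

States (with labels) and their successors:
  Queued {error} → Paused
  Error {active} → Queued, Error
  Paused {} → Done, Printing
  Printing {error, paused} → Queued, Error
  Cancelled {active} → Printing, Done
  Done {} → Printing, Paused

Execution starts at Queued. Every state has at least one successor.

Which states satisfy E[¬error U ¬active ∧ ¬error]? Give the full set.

States satisfying ¬error: {Error, Paused, Cancelled, Done}.
States satisfying ¬active ∧ ¬error: {Paused, Done}.
States satisfying E[¬error U ¬active ∧ ¬error]: {Paused, Cancelled, Done}.

{Paused, Cancelled, Done}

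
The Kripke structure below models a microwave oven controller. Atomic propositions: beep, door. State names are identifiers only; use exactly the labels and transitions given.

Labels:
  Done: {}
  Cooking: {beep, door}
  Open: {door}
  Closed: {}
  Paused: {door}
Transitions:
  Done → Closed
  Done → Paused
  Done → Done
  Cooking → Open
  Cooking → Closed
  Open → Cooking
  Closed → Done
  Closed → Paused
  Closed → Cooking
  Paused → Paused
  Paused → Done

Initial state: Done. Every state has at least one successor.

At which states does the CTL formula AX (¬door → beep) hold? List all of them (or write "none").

States satisfying ¬door → beep: {Cooking, Open, Paused}.
States satisfying AX (¬door → beep): {Open}.

{Open}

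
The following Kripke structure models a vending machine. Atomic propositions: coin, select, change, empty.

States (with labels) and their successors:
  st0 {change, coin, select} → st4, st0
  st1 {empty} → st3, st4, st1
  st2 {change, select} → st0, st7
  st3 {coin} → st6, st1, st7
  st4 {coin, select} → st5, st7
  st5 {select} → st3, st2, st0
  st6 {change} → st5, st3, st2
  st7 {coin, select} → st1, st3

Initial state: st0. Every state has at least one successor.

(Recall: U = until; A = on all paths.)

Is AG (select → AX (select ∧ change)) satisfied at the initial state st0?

No

States satisfying select → AX (select ∧ change): {st1, st3, st6}.
States satisfying AG (select → AX (select ∧ change)): ∅.
st0 is reachable from st0 and violates select → AX (select ∧ change), so AG fails at st0.
st0 ∉ Sat(AG (select → AX (select ∧ change))).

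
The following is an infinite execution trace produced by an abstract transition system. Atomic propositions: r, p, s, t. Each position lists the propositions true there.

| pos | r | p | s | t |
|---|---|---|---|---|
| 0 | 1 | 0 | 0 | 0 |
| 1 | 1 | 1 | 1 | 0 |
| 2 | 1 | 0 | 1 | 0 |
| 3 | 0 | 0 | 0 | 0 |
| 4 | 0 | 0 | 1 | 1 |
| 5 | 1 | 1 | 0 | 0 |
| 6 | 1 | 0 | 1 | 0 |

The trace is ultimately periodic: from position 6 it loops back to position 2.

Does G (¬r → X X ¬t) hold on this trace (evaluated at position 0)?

Holds

¬r → X X ¬t holds at every position 0..6, and those are all positions ever visited, so G (¬r → X X ¬t) holds.
Positions where ¬r holds: 3, 4.
Check X X ¬t at each: 3→ok, 4→ok.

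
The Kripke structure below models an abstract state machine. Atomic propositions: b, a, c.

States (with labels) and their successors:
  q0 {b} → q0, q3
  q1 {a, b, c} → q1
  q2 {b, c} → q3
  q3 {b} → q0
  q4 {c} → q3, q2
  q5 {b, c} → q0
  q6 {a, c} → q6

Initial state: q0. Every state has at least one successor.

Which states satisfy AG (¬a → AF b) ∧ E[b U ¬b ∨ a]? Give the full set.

{q1, q4, q6}

States satisfying ¬a → AF b: {q0, q1, q2, q3, q4, q5, q6}.
States satisfying AG (¬a → AF b): {q0, q1, q2, q3, q4, q5, q6}.
States satisfying b: {q0, q1, q2, q3, q5}.
States satisfying ¬b ∨ a: {q1, q4, q6}.
States satisfying E[b U ¬b ∨ a]: {q1, q4, q6}.
States satisfying AG (¬a → AF b) ∧ E[b U ¬b ∨ a]: {q1, q4, q6}.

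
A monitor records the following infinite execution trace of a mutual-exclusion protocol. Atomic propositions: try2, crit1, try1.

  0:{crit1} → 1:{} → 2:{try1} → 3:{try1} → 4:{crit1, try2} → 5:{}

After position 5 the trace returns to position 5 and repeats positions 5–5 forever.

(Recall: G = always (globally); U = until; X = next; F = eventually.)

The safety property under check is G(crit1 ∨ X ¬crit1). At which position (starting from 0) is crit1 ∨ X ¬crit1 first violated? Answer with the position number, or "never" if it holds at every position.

Check crit1 ∨ X ¬crit1 at each position in order: 0 ✓, 1 ✓, 2 ✓.
At position 3 the labels are {try1} and the next position 4 has {crit1, try2}, so crit1 ∨ X ¬crit1 is false there. This is the first violation.

3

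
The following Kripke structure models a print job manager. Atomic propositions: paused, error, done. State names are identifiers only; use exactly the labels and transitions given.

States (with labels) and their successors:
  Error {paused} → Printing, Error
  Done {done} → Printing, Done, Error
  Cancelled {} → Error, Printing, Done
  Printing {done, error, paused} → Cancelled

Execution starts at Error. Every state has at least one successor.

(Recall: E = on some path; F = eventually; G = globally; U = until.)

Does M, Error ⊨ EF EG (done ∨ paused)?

Satisfied

States satisfying EG (done ∨ paused): {Error, Done}.
States satisfying EF EG (done ∨ paused): {Error, Done, Cancelled, Printing}.
Some path from Error reaches a state where EG (done ∨ paused) holds.
Error ∈ Sat(EF EG (done ∨ paused)).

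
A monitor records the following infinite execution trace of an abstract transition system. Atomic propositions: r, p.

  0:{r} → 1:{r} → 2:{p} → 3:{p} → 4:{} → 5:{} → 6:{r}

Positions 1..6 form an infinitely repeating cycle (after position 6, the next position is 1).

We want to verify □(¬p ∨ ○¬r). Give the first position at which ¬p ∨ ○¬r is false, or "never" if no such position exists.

¬p ∨ ○¬r holds at every position 0..6, and those are all the positions the trace ever visits, so the invariant □(¬p ∨ ○¬r) is never violated.

never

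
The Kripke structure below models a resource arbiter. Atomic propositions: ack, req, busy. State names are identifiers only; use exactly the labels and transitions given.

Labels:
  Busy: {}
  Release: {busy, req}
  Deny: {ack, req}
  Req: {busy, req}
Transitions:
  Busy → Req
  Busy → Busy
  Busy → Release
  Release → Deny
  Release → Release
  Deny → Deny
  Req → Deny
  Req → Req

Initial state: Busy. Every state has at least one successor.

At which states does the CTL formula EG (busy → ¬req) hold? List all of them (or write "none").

{Busy, Deny}

States satisfying busy → ¬req: {Busy, Deny}.
States satisfying EG (busy → ¬req): {Busy, Deny}.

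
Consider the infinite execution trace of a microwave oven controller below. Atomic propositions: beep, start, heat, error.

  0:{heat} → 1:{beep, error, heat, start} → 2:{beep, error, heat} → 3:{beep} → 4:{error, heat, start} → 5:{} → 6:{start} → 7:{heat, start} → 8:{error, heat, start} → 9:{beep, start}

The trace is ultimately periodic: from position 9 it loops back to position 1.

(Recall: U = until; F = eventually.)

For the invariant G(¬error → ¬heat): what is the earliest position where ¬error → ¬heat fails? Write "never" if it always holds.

0

At position 0 the labels are {heat}, so ¬error → ¬heat is false there. This is the first violation.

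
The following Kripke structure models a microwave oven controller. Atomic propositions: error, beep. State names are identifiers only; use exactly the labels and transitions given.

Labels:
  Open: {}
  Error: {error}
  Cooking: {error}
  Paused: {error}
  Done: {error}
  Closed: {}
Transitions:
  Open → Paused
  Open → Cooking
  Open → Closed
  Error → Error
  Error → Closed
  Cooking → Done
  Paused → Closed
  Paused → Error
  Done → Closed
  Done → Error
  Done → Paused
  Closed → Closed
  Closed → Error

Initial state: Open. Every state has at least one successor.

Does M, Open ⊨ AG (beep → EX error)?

States satisfying beep → EX error: {Open, Error, Cooking, Paused, Done, Closed}.
States satisfying AG (beep → EX error): {Open, Error, Cooking, Paused, Done, Closed}.
Every state reachable from Open satisfies beep → EX error.
Open ∈ Sat(AG (beep → EX error)).

Satisfied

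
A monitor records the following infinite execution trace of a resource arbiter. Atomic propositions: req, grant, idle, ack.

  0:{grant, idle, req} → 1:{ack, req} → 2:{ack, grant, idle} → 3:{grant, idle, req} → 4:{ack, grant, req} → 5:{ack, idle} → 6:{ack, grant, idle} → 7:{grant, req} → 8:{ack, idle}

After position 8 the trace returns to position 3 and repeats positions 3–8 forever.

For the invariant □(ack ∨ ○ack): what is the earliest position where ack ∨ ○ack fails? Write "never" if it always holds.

ack ∨ ○ack holds at every position 0..8, and those are all the positions the trace ever visits, so the invariant □(ack ∨ ○ack) is never violated.

never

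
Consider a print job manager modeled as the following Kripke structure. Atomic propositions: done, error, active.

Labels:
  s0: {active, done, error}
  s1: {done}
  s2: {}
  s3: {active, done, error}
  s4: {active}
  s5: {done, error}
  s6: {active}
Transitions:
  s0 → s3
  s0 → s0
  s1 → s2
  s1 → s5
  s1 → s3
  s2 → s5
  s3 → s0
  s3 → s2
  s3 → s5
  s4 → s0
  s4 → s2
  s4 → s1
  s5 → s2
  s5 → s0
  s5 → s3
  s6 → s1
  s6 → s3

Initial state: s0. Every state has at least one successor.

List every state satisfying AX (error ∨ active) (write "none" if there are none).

States satisfying error ∨ active: {s0, s3, s4, s5, s6}.
States satisfying AX (error ∨ active): {s0, s2}.

{s0, s2}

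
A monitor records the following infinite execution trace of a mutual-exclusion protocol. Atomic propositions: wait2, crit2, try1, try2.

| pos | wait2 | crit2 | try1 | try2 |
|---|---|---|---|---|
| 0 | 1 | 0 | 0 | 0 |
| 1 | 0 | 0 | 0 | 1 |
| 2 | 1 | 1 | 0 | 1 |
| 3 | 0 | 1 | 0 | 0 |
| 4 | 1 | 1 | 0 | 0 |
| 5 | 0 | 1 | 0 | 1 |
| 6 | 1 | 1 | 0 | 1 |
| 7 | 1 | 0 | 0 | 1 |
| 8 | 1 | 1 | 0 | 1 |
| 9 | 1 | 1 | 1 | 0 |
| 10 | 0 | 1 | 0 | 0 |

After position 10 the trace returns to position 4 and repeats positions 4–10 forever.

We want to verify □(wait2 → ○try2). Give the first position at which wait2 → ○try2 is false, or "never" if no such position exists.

Check wait2 → ○try2 at each position in order: 0 ✓, 1 ✓.
At position 2 the labels are {crit2, try2, wait2} and the next position 3 has {crit2}, so wait2 → ○try2 is false there. This is the first violation.

2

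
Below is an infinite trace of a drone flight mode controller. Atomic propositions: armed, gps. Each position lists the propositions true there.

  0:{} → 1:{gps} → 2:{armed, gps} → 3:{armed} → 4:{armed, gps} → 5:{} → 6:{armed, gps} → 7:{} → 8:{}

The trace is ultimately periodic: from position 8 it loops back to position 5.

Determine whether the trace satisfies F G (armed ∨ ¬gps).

G (armed ∨ ¬gps) holds at position 2, which is reachable from 0, so F G (armed ∨ ¬gps) holds.

Holds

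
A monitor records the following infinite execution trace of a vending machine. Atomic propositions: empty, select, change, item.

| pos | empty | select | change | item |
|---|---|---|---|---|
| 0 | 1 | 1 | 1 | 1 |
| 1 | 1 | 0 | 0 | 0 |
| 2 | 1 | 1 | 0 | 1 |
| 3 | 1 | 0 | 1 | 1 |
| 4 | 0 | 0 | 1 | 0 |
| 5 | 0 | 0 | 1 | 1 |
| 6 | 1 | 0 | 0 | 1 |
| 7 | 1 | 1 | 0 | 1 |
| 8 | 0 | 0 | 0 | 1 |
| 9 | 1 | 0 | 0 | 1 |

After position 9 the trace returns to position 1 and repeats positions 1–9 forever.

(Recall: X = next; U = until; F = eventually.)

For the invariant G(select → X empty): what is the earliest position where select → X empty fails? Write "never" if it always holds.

Check select → X empty at each position in order: 0 ✓, 1 ✓, 2 ✓, 3 ✓, 4 ✓, 5 ✓, 6 ✓.
At position 7 the labels are {empty, item, select} and the next position 8 has {item}, so select → X empty is false there. This is the first violation.

7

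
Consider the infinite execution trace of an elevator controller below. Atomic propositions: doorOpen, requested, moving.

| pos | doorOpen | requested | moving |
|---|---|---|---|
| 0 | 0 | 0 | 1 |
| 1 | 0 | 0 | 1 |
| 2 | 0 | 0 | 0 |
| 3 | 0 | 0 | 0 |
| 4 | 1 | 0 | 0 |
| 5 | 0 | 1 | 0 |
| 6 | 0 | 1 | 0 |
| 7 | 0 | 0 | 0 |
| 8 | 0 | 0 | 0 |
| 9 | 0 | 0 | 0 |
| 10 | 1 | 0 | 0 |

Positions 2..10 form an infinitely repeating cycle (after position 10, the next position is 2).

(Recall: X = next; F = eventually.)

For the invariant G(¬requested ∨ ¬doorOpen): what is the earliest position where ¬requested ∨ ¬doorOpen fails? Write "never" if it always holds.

¬requested ∨ ¬doorOpen holds at every position 0..10, and those are all the positions the trace ever visits, so the invariant G(¬requested ∨ ¬doorOpen) is never violated.

never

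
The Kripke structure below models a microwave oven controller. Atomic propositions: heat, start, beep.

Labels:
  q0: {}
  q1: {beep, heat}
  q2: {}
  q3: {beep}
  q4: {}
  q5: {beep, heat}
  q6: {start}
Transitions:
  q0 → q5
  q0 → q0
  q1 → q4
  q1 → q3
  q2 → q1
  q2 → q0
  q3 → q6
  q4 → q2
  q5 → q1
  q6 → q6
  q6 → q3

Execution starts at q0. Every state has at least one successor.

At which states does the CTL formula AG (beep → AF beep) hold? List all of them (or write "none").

{q0, q1, q2, q3, q4, q5, q6}

States satisfying beep → AF beep: {q0, q1, q2, q3, q4, q5, q6}.
States satisfying AG (beep → AF beep): {q0, q1, q2, q3, q4, q5, q6}.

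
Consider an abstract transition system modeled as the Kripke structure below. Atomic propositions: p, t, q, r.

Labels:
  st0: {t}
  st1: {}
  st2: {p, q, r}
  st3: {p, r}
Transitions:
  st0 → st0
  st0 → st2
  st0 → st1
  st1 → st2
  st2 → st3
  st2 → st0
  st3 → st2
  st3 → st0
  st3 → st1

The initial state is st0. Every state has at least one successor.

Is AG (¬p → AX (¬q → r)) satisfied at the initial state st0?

Does not hold

States satisfying ¬p → AX (¬q → r): {st1, st2, st3}.
States satisfying AG (¬p → AX (¬q → r)): ∅.
st0 is reachable from st0 and violates ¬p → AX (¬q → r), so AG fails at st0.
st0 ∉ Sat(AG (¬p → AX (¬q → r))).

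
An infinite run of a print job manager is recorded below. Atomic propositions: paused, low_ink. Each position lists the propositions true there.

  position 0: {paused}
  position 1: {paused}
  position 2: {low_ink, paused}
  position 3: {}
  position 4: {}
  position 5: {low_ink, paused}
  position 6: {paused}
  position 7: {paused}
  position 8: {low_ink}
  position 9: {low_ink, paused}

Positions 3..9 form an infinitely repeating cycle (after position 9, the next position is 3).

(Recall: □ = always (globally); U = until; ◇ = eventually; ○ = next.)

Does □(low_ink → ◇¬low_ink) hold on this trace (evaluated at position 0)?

Yes

low_ink → ◇¬low_ink holds at every position 0..9, and those are all positions ever visited, so □(low_ink → ◇¬low_ink) holds.
Positions where low_ink holds: 2, 5, 8, 9.
Check ◇¬low_ink at each: 2→ok, 5→ok, 8→ok, 9→ok.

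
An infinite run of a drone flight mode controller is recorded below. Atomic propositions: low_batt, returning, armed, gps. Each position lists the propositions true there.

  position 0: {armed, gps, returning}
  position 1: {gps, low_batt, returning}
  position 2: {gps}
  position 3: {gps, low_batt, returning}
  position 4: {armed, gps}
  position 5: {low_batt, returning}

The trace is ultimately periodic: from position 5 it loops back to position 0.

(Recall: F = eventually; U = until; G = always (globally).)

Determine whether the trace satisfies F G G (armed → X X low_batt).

G G (armed → X X low_batt) is false at every position 0..5, so it never becomes true and F G G (armed → X X low_batt) fails.

No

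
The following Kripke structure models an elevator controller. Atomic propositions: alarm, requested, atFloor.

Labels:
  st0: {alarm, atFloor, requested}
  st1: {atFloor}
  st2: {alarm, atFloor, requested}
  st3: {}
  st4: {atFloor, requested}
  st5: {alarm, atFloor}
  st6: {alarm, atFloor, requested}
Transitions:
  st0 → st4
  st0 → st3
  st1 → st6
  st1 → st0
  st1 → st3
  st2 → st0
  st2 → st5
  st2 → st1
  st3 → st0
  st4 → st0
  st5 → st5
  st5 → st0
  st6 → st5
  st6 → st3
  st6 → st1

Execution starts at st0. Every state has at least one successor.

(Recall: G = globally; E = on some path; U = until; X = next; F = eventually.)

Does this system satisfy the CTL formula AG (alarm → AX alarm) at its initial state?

States satisfying alarm → AX alarm: {st1, st3, st4, st5}.
States satisfying AG (alarm → AX alarm): ∅.
st0 is reachable from st0 and violates alarm → AX alarm, so AG fails at st0.
st0 ∉ Sat(AG (alarm → AX alarm)).

No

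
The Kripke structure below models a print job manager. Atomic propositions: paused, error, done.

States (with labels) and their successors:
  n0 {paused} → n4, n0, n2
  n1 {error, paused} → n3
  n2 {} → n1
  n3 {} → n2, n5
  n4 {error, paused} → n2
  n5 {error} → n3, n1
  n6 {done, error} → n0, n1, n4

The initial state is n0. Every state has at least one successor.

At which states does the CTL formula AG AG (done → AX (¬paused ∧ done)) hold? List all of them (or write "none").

States satisfying AG (done → AX (¬paused ∧ done)): {n0, n1, n2, n3, n4, n5}.
States satisfying AG AG (done → AX (¬paused ∧ done)): {n0, n1, n2, n3, n4, n5}.

{n0, n1, n2, n3, n4, n5}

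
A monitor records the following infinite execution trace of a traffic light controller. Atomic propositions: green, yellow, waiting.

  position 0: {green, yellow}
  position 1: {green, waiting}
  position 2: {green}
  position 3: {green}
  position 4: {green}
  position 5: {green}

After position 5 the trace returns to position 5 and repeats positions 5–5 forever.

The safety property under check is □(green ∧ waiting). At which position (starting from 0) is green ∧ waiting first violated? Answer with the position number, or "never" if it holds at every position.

0

At position 0 the labels are {green, yellow}, so green ∧ waiting is false there. This is the first violation.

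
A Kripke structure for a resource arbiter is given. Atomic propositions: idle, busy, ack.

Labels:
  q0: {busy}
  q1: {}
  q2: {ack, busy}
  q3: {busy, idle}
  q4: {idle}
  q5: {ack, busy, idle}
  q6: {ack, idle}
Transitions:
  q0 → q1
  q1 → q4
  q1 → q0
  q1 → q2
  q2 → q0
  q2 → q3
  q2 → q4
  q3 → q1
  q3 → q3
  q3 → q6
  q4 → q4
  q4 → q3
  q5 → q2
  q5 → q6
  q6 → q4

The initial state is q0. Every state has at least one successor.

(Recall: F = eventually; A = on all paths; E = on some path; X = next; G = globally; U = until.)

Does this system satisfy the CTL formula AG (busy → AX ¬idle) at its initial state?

States satisfying busy → AX ¬idle: {q0, q1, q4, q6}.
States satisfying AG (busy → AX ¬idle): ∅.
q2 is reachable from q0 and violates busy → AX ¬idle, so AG fails at q0.
q0 ∉ Sat(AG (busy → AX ¬idle)).

Violated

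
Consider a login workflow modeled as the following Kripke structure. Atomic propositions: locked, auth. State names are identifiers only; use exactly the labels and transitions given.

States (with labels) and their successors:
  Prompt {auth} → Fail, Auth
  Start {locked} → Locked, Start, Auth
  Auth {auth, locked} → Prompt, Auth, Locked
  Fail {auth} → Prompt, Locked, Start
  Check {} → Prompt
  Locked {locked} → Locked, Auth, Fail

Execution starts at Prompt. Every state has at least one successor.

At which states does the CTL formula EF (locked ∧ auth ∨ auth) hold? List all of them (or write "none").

{Prompt, Start, Auth, Fail, Check, Locked}

States satisfying locked ∧ auth ∨ auth: {Prompt, Auth, Fail}.
States satisfying EF (locked ∧ auth ∨ auth): {Prompt, Start, Auth, Fail, Check, Locked}.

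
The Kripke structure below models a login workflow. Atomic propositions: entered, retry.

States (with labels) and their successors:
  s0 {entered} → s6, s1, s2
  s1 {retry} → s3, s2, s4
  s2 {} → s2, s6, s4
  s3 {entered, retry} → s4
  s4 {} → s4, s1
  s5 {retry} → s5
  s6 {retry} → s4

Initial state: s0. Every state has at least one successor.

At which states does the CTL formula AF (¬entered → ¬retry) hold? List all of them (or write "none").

{s0, s1, s2, s3, s4, s6}

States satisfying ¬entered → ¬retry: {s0, s2, s3, s4}.
States satisfying AF (¬entered → ¬retry): {s0, s1, s2, s3, s4, s6}.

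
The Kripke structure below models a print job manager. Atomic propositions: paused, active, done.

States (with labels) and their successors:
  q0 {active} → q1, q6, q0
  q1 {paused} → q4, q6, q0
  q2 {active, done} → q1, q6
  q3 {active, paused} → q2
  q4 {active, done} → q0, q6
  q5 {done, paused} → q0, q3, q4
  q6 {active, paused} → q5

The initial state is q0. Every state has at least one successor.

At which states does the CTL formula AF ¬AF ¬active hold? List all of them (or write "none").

{q0, q4}

States satisfying ¬AF ¬active: {q0, q4}.
States satisfying AF ¬AF ¬active: {q0, q4}.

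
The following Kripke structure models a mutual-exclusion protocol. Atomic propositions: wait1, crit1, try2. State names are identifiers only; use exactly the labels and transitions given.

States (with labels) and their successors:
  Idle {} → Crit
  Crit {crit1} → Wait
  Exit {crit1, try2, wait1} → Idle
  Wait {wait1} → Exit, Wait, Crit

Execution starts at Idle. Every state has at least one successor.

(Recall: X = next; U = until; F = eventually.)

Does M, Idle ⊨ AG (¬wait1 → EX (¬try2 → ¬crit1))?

Does not hold

States satisfying ¬wait1 → EX (¬try2 → ¬crit1): {Crit, Exit, Wait}.
States satisfying AG (¬wait1 → EX (¬try2 → ¬crit1)): ∅.
Idle is reachable from Idle and violates ¬wait1 → EX (¬try2 → ¬crit1), so AG fails at Idle.
Idle ∉ Sat(AG (¬wait1 → EX (¬try2 → ¬crit1))).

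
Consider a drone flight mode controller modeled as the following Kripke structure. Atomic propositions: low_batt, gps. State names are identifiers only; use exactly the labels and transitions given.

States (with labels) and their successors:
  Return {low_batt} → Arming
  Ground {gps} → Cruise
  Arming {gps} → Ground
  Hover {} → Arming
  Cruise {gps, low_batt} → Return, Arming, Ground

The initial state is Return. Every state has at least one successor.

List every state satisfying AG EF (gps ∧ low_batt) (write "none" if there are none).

{Return, Ground, Arming, Hover, Cruise}

States satisfying EF (gps ∧ low_batt): {Return, Ground, Arming, Hover, Cruise}.
States satisfying AG EF (gps ∧ low_batt): {Return, Ground, Arming, Hover, Cruise}.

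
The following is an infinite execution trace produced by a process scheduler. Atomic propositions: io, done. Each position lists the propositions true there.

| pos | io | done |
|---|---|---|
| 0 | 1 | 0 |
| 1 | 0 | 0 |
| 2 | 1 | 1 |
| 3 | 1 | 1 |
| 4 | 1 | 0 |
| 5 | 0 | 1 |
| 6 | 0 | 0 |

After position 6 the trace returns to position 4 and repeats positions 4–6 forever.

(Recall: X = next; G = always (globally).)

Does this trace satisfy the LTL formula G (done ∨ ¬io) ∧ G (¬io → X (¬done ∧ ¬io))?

Violated

done ∨ ¬io must hold at every position from 0 onward. It fails at position 0, so G (done ∨ ¬io) is false.
¬io → X (¬done ∧ ¬io) must hold at every position from 0 onward. It fails at position 1, so G (¬io → X (¬done ∧ ¬io)) is false.
Positions where ¬io holds: 1, 5, 6.
Check X (¬done ∧ ¬io) at each: 1→fails, 5→ok, 6→fails.
At position 0: G (done ∨ ¬io) is false; G (¬io → X (¬done ∧ ¬io)) is false; so G (done ∨ ¬io) ∧ G (¬io → X (¬done ∧ ¬io)) is false.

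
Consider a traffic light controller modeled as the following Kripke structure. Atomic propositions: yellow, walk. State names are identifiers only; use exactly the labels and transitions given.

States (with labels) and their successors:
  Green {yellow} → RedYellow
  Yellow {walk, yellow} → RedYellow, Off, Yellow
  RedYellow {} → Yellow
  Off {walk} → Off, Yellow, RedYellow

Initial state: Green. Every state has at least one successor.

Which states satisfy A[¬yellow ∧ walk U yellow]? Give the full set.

{Green, Yellow}

States satisfying ¬yellow ∧ walk: {Off}.
States satisfying yellow: {Green, Yellow}.
States satisfying A[¬yellow ∧ walk U yellow]: {Green, Yellow}.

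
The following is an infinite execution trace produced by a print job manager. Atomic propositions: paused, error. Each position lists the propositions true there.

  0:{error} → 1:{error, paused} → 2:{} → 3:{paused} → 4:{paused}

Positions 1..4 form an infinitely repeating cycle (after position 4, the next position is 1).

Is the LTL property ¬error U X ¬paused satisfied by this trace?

Walking from position 0: at position 0, X ¬paused has not yet held and ¬error fails, so ¬error U X ¬paused is false.

Violated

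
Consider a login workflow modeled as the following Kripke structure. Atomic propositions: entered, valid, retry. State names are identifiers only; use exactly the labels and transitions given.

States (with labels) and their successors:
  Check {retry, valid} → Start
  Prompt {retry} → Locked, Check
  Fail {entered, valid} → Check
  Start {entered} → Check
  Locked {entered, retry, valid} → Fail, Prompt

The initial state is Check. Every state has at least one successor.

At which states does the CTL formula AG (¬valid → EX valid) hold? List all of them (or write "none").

States satisfying ¬valid → EX valid: {Check, Prompt, Fail, Start, Locked}.
States satisfying AG (¬valid → EX valid): {Check, Prompt, Fail, Start, Locked}.

{Check, Prompt, Fail, Start, Locked}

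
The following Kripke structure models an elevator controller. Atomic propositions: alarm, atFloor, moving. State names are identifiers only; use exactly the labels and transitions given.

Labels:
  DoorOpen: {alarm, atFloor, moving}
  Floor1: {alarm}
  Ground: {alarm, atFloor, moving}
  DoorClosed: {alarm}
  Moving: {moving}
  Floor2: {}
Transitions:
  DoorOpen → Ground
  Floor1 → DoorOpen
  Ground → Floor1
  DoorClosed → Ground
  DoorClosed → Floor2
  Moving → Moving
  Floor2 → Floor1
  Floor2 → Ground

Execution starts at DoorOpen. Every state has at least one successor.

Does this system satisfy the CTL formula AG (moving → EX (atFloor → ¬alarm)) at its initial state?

Violated

States satisfying moving → EX (atFloor → ¬alarm): {Floor1, Ground, DoorClosed, Moving, Floor2}.
States satisfying AG (moving → EX (atFloor → ¬alarm)): {Moving}.
DoorOpen is reachable from DoorOpen and violates moving → EX (atFloor → ¬alarm), so AG fails at DoorOpen.
DoorOpen ∉ Sat(AG (moving → EX (atFloor → ¬alarm))).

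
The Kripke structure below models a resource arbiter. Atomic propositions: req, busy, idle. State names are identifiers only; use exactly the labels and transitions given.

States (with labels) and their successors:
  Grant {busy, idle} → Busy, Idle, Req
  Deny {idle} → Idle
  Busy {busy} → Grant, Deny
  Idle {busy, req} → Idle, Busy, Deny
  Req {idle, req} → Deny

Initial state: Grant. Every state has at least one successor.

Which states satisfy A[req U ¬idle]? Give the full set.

{Busy, Idle}

States satisfying req: {Idle, Req}.
States satisfying ¬idle: {Busy, Idle}.
States satisfying A[req U ¬idle]: {Busy, Idle}.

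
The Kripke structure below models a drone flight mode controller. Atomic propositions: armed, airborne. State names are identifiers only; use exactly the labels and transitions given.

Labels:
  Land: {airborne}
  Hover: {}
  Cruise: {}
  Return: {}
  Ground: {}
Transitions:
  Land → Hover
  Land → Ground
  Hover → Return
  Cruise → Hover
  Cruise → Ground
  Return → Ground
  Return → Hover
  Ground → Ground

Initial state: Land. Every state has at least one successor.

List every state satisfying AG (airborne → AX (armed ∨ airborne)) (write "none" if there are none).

States satisfying airborne → AX (armed ∨ airborne): {Hover, Cruise, Return, Ground}.
States satisfying AG (airborne → AX (armed ∨ airborne)): {Hover, Cruise, Return, Ground}.

{Hover, Cruise, Return, Ground}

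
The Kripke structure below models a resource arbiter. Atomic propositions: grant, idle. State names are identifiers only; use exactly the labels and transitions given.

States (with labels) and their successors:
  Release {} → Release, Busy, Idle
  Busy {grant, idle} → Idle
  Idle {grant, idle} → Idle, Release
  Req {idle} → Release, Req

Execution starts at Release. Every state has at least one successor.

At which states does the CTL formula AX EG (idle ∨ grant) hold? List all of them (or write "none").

{Busy}

States satisfying EG (idle ∨ grant): {Busy, Idle, Req}.
States satisfying AX EG (idle ∨ grant): {Busy}.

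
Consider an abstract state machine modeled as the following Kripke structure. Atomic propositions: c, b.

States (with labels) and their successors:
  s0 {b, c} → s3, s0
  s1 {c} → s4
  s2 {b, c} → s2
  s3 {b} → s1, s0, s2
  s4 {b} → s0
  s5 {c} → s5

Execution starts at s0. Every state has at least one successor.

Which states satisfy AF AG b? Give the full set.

{s2}

States satisfying AG b: {s2}.
States satisfying AF AG b: {s2}.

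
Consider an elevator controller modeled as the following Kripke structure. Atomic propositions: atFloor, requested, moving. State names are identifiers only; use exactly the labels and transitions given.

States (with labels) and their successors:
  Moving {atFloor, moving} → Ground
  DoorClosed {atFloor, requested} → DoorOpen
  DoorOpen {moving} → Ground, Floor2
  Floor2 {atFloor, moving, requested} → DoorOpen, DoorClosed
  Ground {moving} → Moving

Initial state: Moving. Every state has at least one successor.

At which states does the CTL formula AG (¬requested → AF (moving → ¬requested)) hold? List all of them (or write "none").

States satisfying ¬requested → AF (moving → ¬requested): {Moving, DoorClosed, DoorOpen, Floor2, Ground}.
States satisfying AG (¬requested → AF (moving → ¬requested)): {Moving, DoorClosed, DoorOpen, Floor2, Ground}.

{Moving, DoorClosed, DoorOpen, Floor2, Ground}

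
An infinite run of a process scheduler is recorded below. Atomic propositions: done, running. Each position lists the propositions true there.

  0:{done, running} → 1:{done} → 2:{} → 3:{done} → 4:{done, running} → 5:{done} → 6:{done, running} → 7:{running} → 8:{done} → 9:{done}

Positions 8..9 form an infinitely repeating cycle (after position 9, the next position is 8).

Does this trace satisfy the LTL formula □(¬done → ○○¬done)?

¬done → ○○¬done must hold at every position from 0 onward. It fails at position 2, so □(¬done → ○○¬done) is false.
Positions where ¬done holds: 2, 7.
Check ○○¬done at each: 2→fails, 7→fails.

Does not hold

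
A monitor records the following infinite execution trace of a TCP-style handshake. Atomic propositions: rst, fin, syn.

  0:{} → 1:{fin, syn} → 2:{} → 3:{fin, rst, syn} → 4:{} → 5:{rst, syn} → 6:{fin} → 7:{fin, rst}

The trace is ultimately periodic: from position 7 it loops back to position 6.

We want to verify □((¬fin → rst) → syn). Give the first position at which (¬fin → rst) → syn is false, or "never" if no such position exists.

6

Check (¬fin → rst) → syn at each position in order: 0 ✓, 1 ✓, 2 ✓, 3 ✓, 4 ✓, 5 ✓.
At position 6 the labels are {fin}, so (¬fin → rst) → syn is false there. This is the first violation.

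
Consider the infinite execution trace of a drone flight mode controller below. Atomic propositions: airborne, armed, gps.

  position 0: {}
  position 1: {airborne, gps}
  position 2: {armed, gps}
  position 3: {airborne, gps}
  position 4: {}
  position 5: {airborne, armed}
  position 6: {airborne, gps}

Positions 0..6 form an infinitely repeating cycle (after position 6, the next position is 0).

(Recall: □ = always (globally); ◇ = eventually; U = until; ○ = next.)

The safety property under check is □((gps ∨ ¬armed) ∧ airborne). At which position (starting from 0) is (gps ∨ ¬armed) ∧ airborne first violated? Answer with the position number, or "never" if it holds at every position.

0

At position 0 the labels are {}, so (gps ∨ ¬armed) ∧ airborne is false there. This is the first violation.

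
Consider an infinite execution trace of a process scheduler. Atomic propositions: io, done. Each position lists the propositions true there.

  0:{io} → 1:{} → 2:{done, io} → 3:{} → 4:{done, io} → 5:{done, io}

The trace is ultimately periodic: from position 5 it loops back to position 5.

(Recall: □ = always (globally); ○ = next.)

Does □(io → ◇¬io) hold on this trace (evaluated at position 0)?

Does not hold

io → ◇¬io must hold at every position from 0 onward. It fails at position 4, so □(io → ◇¬io) is false.
Positions where io holds: 0, 2, 4, 5.
Check ◇¬io at each: 0→ok, 2→ok, 4→fails, 5→fails.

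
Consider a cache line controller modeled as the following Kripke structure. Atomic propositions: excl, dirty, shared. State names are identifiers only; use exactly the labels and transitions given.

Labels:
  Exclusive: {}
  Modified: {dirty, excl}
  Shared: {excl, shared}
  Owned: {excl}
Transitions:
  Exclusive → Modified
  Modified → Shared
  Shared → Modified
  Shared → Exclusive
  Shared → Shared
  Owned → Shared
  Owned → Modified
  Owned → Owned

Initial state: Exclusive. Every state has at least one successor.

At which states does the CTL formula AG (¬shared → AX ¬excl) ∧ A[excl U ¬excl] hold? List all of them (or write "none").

States satisfying ¬shared → AX ¬excl: {Shared}.
States satisfying AG (¬shared → AX ¬excl): ∅.
States satisfying excl: {Modified, Shared, Owned}.
States satisfying ¬excl: {Exclusive}.
States satisfying A[excl U ¬excl]: {Exclusive}.
States satisfying AG (¬shared → AX ¬excl) ∧ A[excl U ¬excl]: ∅.

none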